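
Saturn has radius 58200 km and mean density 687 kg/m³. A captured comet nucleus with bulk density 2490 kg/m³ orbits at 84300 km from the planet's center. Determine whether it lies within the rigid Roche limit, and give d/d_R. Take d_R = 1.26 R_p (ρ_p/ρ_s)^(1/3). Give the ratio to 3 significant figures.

outside; d/d_R ≈ 1.77

d_R = 1.26 × (58200 km) × (687/2490)^(1/3) = 47740 km
d/d_R = (84300) / (47740) = 1.77
Since d/d_R > 1, the body is outside the Roche limit.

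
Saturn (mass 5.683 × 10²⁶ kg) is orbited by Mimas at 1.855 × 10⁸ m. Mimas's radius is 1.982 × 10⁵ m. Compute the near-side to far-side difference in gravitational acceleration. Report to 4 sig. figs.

Δg = 4GMr/d³
   = 4 × (6.674 × 10⁻¹¹) × (5.683 × 10²⁶) × (1.982 × 10⁵) / (1.855 × 10⁸)³
   = 4.711 × 10⁻³ m/s²

4.711 × 10⁻³ m/s²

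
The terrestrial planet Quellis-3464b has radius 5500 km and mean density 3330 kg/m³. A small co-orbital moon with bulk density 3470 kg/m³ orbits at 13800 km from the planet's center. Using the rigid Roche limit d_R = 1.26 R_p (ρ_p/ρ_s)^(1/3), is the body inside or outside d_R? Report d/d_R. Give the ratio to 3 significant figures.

d_R = 1.26 × (5500 km) × (3330/3470)^(1/3) = 6836 km
d/d_R = (13800) / (6836) = 2.02
Since d/d_R > 1, the body is outside the Roche limit.

outside; d/d_R ≈ 2.02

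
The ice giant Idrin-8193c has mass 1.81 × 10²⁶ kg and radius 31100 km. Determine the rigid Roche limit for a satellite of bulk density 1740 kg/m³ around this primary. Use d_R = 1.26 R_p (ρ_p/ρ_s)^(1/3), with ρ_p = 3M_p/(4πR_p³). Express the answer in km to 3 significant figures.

36800 km

ρ_p = 3M_p/(4πR_p³) = 3 × (1.81 × 10²⁶) / (4π × (3.11 × 10⁷ m)³) = 1440 kg/m³
d_R = 1.26 × 31100 km × (1440/1740)^(1/3)
    = 36800 km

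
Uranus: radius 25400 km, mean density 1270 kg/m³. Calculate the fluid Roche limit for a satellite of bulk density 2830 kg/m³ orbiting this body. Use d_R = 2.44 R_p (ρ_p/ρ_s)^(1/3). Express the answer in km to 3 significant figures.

47400 km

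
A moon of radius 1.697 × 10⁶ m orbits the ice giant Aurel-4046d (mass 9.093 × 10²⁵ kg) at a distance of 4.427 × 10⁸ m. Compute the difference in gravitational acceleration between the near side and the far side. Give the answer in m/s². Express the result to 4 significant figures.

4.748 × 10⁻⁴ m/s²

Near-to-far spans 2r, so the tidal difference is twice the near-to-center value: 4GMr/d³.
Δa = 4GMr/d³
   = 4 × (6.674 × 10⁻¹¹) × (9.093 × 10²⁵) × (1.697 × 10⁶) / (4.427 × 10⁸)³
   = 4.748 × 10⁻⁴ m/s²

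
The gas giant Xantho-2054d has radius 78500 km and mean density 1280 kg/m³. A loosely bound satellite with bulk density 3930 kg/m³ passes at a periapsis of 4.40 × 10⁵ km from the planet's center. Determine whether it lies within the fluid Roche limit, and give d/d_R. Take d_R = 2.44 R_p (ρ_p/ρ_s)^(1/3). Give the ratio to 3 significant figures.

outside; d/d_R ≈ 3.34

d_R = 2.44 × (78500 km) × (1280/3930)^(1/3) = 1.318 × 10⁵ km
d/d_R = (4.40 × 10⁵) / (1.318 × 10⁵) = 3.34
Since d/d_R > 1, the body is outside the Roche limit.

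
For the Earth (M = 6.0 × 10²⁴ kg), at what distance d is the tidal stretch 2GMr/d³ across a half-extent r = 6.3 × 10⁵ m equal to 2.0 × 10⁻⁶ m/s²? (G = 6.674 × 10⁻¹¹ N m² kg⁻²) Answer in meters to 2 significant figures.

2GMr/d³ = a_tidal  ⇒  d = (2GMr / a_tidal)^(1/3)
d = (2 × 6.674×10⁻¹¹ × (6.0 × 10²⁴) × (6.3 × 10⁵) / (2.0 × 10⁻⁶))^(1/3)
  = 6.3 × 10⁸ m

6.3 × 10⁸ m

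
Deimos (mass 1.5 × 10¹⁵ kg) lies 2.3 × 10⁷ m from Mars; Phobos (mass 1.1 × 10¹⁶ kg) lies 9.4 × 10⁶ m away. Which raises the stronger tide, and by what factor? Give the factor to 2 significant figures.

Compare M/d³ for the two perturbers:
Deimos: (1.5 × 10¹⁵) / (2.3 × 10⁷)³ = 1.233 × 10⁻⁷
Phobos: (1.1 × 10¹⁶) / (9.4 × 10⁶)³ = 1.324 × 10⁻⁵
Ratio (larger/smaller) = 110

Phobos, by a factor of ≈ 110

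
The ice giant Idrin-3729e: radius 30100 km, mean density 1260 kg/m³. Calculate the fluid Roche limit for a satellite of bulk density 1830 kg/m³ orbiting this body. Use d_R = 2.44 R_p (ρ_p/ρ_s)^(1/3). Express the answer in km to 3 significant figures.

64900 km

d_R = 2.44 × 30100 km × (1260/1830)^(1/3)
    = 64900 km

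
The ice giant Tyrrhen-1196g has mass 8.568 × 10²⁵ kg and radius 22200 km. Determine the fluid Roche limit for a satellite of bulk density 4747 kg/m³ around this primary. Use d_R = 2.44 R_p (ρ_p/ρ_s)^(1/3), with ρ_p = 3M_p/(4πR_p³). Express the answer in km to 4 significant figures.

39710 km

ρ_p = 3M_p/(4πR_p³) = 3 × (8.568 × 10²⁵) / (4π × (2.220 × 10⁷ m)³) = 1870 kg/m³
d_R = 2.44 × 22200 km × (1870/4747)^(1/3)
    = 39710 km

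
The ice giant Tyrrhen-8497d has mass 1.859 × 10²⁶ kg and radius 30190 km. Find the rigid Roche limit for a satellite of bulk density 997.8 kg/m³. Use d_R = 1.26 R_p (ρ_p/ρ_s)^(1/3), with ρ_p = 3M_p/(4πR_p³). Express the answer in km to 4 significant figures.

44640 km

ρ_p = 3M_p/(4πR_p³) = 3 × (1.859 × 10²⁶) / (4π × (3.019 × 10⁷ m)³) = 1613 kg/m³
d_R = 1.26 × 30190 km × (1613/997.8)^(1/3)
    = 44640 km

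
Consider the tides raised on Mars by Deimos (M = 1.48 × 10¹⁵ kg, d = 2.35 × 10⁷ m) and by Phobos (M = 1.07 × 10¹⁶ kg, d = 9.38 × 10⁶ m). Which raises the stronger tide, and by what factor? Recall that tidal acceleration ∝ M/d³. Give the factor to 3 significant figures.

Phobos, by a factor of ≈ 114

Compare M/d³ for the two perturbers:
Deimos: (1.48 × 10¹⁵) / (2.35 × 10⁷)³ = 1.140 × 10⁻⁷
Phobos: (1.07 × 10¹⁶) / (9.38 × 10⁶)³ = 1.297 × 10⁻⁵
Ratio (larger/smaller) = 114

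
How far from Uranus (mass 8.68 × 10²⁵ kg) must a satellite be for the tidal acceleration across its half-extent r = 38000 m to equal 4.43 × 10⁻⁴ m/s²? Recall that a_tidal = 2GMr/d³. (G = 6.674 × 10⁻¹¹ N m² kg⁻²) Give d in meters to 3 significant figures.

2GMr/d³ = a_tidal  ⇒  d = (2GMr / a_tidal)^(1/3)
d = (2 × 6.674×10⁻¹¹ × (8.68 × 10²⁵) × (38000) / (4.43 × 10⁻⁴))^(1/3)
  = 9.98 × 10⁷ m

9.98 × 10⁷ m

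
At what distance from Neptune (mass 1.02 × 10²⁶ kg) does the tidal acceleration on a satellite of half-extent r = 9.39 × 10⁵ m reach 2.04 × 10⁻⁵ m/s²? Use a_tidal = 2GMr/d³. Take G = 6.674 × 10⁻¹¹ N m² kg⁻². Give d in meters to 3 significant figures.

8.56 × 10⁸ m

2GMr/d³ = a_tidal  ⇒  d = (2GMr / a_tidal)^(1/3)
d = (2 × 6.674×10⁻¹¹ × (1.02 × 10²⁶) × (9.39 × 10⁵) / (2.04 × 10⁻⁵))^(1/3)
  = 8.56 × 10⁸ m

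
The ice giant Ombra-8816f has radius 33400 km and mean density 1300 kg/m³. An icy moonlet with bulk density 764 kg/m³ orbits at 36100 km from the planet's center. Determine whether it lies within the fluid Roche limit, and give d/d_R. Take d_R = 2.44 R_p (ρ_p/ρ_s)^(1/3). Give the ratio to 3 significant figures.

d_R = 2.44 × (33400 km) × (1300/764)^(1/3) = 97290 km
d/d_R = (36100) / (97290) = 0.371
Since d/d_R < 1, the body is inside the Roche limit.

inside; d/d_R ≈ 0.371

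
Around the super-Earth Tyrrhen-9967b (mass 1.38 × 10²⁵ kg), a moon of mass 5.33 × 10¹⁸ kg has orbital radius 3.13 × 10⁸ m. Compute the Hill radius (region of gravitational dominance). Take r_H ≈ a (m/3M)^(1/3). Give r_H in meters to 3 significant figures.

r_H ≈ a (m/3M)^(1/3)
    = (3.13 × 10⁸) × (5.33 × 10¹⁸ / (3 × 1.38 × 10²⁵))^(1/3)
    = 1.58 × 10⁶ m

1.58 × 10⁶ m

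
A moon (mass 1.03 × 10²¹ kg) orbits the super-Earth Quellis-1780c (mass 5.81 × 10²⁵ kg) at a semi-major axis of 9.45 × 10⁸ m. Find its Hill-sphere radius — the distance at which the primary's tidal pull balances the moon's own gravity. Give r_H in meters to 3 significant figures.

1.71 × 10⁷ m

r_H ≈ a (m/3M)^(1/3)
    = (9.45 × 10⁸) × (1.03 × 10²¹ / (3 × 5.81 × 10²⁵))^(1/3)
    = 1.71 × 10⁷ m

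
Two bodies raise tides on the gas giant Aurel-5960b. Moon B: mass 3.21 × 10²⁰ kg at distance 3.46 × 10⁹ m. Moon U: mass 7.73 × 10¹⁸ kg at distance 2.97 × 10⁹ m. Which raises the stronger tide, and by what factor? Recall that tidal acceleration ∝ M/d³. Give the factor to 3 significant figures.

The tide-raising term goes as M/d³ (the gradient of a 1/d² field).
Moon B: (3.21 × 10²⁰) / (3.46 × 10⁹)³ = 7.750 × 10⁻⁹
Moon U: (7.73 × 10¹⁸) / (2.97 × 10⁹)³ = 2.951 × 10⁻¹⁰
Ratio (larger/smaller) = 26.3

Moon B, by a factor of ≈ 26.3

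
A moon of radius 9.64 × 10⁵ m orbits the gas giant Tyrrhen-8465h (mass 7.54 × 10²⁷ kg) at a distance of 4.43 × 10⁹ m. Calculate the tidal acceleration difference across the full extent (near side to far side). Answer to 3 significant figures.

Differencing GM/(d−r)² and GM/(d+r)² to first order in r/d gives 4GMr/d³.
Δa = 4GMr/d³
   = 4 × (6.674 × 10⁻¹¹) × (7.54 × 10²⁷) × (9.64 × 10⁵) / (4.43 × 10⁹)³
   = 2.23 × 10⁻⁵ m/s²

2.23 × 10⁻⁵ m/s²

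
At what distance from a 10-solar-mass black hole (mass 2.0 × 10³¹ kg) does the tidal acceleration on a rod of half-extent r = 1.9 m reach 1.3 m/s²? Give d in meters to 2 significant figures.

2GMr/d³ = a_tidal  ⇒  d = (2GMr / a_tidal)^(1/3)
d = (2 × 6.674×10⁻¹¹ × (2.0 × 10³¹) × (1.9) / (1.3))^(1/3)
  = 1.6 × 10⁷ m

1.6 × 10⁷ m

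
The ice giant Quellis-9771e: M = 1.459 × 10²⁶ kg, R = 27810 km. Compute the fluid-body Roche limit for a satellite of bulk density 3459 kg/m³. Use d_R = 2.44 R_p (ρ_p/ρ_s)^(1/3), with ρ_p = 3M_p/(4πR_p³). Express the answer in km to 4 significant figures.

52690 km

ρ_p = 3M_p/(4πR_p³) = 3 × (1.459 × 10²⁶) / (4π × (2.781 × 10⁷ m)³) = 1619 kg/m³
d_R = 2.44 × 27810 km × (1619/3459)^(1/3)
    = 52690 km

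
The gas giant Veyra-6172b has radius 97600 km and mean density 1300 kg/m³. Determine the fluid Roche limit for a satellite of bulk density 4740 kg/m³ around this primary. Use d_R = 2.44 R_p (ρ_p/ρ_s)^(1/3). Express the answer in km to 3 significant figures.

1.55 × 10⁵ km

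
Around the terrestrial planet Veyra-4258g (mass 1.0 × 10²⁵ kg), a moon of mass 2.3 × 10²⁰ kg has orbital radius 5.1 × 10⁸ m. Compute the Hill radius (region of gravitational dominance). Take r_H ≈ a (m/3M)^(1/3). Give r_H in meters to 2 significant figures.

1.0 × 10⁷ m

r_H ≈ a (m/3M)^(1/3)
    = (5.1 × 10⁸) × (2.3 × 10²⁰ / (3 × 1.0 × 10²⁵))^(1/3)
    = 1.0 × 10⁷ m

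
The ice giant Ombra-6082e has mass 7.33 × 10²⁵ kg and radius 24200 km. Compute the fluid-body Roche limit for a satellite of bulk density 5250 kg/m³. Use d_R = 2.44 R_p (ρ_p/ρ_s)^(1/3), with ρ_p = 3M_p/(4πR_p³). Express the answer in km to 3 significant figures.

ρ_p = 3M_p/(4πR_p³) = 3 × (7.33 × 10²⁵) / (4π × (2.42 × 10⁷ m)³) = 1230 kg/m³
d_R = 2.44 × 24200 km × (1230/5250)^(1/3)
    = 36400 km

36400 km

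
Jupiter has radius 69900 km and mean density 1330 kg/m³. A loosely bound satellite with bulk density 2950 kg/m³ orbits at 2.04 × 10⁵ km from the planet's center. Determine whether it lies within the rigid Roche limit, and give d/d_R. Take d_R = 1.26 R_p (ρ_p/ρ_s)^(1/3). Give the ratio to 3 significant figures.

outside; d/d_R ≈ 3.02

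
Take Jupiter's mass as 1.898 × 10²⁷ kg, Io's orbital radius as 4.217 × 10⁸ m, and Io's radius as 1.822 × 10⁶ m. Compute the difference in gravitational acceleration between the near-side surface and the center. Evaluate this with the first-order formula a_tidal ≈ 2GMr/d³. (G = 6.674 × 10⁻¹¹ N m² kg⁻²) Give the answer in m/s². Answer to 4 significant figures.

Δa = 2GMr/d³
   = 2 × (6.674 × 10⁻¹¹) × (1.898 × 10²⁷) × (1.822 × 10⁶) / (4.217 × 10⁸)³
   = 6.155 × 10⁻³ m/s²

6.155 × 10⁻³ m/s²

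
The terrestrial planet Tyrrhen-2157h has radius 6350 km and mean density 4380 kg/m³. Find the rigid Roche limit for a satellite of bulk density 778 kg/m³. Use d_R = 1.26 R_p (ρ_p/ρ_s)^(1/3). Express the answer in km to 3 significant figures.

14200 km

d_R = 1.26 × 6350 km × (4380/778)^(1/3)
    = 14200 km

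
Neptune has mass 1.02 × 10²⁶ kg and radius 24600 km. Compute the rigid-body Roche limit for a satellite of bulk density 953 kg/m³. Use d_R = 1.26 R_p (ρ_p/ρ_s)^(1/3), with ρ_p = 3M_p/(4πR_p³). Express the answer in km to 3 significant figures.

ρ_p = 3M_p/(4πR_p³) = 3 × (1.02 × 10²⁶) / (4π × (2.46 × 10⁷ m)³) = 1640 kg/m³
d_R = 1.26 × 24600 km × (1640/953)^(1/3)
    = 37100 km

37100 km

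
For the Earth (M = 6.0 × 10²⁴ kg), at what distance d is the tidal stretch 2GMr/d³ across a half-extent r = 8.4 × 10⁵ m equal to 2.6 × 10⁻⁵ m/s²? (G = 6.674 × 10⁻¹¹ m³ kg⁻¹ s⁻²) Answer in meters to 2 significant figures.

2GMr/d³ = a_tidal  ⇒  d = (2GMr / a_tidal)^(1/3)
d = (2 × 6.674×10⁻¹¹ × (6.0 × 10²⁴) × (8.4 × 10⁵) / (2.6 × 10⁻⁵))^(1/3)
  = 3.0 × 10⁸ m

3.0 × 10⁸ m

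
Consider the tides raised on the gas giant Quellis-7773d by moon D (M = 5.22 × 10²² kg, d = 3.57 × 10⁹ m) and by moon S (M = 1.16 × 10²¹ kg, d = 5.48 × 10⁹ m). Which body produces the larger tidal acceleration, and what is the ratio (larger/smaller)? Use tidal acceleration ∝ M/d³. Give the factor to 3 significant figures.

Moon D, by a factor of ≈ 163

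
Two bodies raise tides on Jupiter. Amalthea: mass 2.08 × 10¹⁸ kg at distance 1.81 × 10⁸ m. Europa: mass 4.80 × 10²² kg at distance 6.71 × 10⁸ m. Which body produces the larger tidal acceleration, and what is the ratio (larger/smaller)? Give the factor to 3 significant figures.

Europa, by a factor of ≈ 453

Compare M/d³ for the two perturbers:
Amalthea: (2.08 × 10¹⁸) / (1.81 × 10⁸)³ = 3.508 × 10⁻⁷
Europa: (4.80 × 10²²) / (6.71 × 10⁸)³ = 1.589 × 10⁻⁴
Ratio (larger/smaller) = 453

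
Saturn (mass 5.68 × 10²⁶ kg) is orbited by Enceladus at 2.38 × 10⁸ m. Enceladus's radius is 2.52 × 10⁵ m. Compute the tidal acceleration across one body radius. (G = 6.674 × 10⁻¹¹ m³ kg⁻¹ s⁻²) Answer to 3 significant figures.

1.42 × 10⁻³ m/s²

Δg = 2GMr/d³
   = 2 × (6.674 × 10⁻¹¹) × (5.68 × 10²⁶) × (2.52 × 10⁵) / (2.38 × 10⁸)³
   = 1.42 × 10⁻³ m/s²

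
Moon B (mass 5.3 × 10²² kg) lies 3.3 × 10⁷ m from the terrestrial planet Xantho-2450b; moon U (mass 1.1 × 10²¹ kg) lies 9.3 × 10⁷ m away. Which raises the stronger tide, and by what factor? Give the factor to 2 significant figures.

Moon B, by a factor of ≈ 1100

Compare M/d³ for the two perturbers:
Moon B: (5.3 × 10²²) / (3.3 × 10⁷)³ = 1.475
Moon U: (1.1 × 10²¹) / (9.3 × 10⁷)³ = 1.368 × 10⁻³
Ratio (larger/smaller) = 1100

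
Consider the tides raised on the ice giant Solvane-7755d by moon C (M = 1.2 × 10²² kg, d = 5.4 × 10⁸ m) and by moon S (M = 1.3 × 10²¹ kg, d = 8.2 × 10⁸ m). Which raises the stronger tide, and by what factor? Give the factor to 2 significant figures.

The tide-raising term goes as M/d³ (the gradient of a 1/d² field).
Moon C: (1.2 × 10²²) / (5.4 × 10⁸)³ = 7.621 × 10⁻⁵
Moon S: (1.3 × 10²¹) / (8.2 × 10⁸)³ = 2.358 × 10⁻⁶
Ratio (larger/smaller) = 32

Moon C, by a factor of ≈ 32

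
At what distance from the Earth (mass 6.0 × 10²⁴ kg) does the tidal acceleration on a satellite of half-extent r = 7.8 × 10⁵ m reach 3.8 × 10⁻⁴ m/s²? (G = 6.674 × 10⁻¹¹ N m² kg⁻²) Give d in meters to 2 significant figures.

1.2 × 10⁸ m

2GMr/d³ = a_tidal  ⇒  d = (2GMr / a_tidal)^(1/3)
d = (2 × 6.674×10⁻¹¹ × (6.0 × 10²⁴) × (7.8 × 10⁵) / (3.8 × 10⁻⁴))^(1/3)
  = 1.2 × 10⁸ m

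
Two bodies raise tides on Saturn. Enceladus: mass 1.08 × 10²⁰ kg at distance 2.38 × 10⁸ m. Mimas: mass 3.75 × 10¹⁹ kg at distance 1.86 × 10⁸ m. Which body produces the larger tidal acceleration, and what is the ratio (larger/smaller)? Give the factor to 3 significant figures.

Enceladus, by a factor of ≈ 1.37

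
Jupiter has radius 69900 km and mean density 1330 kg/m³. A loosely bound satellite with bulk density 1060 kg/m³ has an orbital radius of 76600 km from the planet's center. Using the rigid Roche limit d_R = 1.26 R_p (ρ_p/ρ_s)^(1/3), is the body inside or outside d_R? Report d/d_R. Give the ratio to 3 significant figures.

d_R = 1.26 × (69900 km) × (1330/1060)^(1/3) = 94990 km
d/d_R = (76600) / (94990) = 0.806
Since d/d_R < 1, the body is inside the Roche limit.

inside; d/d_R ≈ 0.806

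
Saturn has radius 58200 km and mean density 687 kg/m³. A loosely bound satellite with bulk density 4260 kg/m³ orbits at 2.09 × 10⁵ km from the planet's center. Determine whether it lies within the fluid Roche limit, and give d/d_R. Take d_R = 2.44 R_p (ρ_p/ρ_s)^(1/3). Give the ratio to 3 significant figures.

outside; d/d_R ≈ 2.70

d_R = 2.44 × (58200 km) × (687/4260)^(1/3) = 77300 km
d/d_R = (2.09 × 10⁵) / (77300) = 2.70
Since d/d_R > 1, the body is outside the Roche limit.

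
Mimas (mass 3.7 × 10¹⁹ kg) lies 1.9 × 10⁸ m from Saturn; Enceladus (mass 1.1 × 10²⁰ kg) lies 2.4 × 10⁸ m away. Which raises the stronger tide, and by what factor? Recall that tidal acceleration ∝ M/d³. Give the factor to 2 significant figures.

Enceladus, by a factor of ≈ 1.5

Tidal acceleration ∝ M/d³, so compare M/d³ for each.
Mimas: (3.7 × 10¹⁹) / (1.9 × 10⁸)³ = 5.394 × 10⁻⁶
Enceladus: (1.1 × 10²⁰) / (2.4 × 10⁸)³ = 7.957 × 10⁻⁶
Ratio (larger/smaller) = 1.5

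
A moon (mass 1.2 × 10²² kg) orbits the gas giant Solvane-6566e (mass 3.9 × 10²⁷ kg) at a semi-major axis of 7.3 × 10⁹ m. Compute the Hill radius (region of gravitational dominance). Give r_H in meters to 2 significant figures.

r_H ≈ a (m/3M)^(1/3)
    = (7.3 × 10⁹) × (1.2 × 10²² / (3 × 3.9 × 10²⁷))^(1/3)
    = 7.4 × 10⁷ m

7.4 × 10⁷ m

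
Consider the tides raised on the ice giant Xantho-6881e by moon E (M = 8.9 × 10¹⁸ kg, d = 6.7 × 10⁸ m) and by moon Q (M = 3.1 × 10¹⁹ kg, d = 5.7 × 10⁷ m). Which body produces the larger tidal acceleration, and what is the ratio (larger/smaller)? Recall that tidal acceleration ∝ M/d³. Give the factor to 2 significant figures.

Moon Q, by a factor of ≈ 5700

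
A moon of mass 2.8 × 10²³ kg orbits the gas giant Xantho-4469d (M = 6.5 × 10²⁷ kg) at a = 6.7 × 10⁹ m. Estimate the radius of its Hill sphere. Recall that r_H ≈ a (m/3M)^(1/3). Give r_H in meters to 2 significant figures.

r_H ≈ a (m/3M)^(1/3)
    = (6.7 × 10⁹) × (2.8 × 10²³ / (3 × 6.5 × 10²⁷))^(1/3)
    = 1.6 × 10⁸ m

1.6 × 10⁸ m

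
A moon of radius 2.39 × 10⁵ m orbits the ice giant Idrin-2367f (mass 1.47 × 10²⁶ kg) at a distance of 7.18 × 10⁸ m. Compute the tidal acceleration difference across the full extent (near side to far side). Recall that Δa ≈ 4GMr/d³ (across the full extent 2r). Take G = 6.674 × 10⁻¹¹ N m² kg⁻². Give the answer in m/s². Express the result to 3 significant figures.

a_tidal = 4GMr/d³
        = 4 × (6.674 × 10⁻¹¹) × (1.47 × 10²⁶) × (2.39 × 10⁵) / (7.18 × 10⁸)³
        = 2.53 × 10⁻⁵ m/s²

2.53 × 10⁻⁵ m/s²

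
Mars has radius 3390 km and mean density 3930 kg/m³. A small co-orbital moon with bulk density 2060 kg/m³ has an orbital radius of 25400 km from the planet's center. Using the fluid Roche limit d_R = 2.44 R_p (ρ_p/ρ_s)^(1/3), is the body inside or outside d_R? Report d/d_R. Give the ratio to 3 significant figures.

d_R = 2.44 × (3390 km) × (3930/2060)^(1/3) = 10260 km
d/d_R = (25400) / (10260) = 2.48
Since d/d_R > 1, the body is outside the Roche limit.

outside; d/d_R ≈ 2.48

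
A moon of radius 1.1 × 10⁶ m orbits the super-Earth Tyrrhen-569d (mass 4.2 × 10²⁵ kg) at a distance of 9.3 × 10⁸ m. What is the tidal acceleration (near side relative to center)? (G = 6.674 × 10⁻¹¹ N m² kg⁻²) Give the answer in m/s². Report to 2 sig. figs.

7.7 × 10⁻⁶ m/s²

a_tidal = 2GMr/d³
        = 2 × (6.674 × 10⁻¹¹) × (4.2 × 10²⁵) × (1.1 × 10⁶) / (9.3 × 10⁸)³
        = 7.7 × 10⁻⁶ m/s²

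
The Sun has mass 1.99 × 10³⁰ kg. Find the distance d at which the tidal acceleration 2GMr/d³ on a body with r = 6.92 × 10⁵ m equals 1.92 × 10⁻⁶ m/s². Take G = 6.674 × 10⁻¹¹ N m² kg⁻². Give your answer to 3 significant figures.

4.57 × 10¹⁰ m

2GMr/d³ = a_tidal  ⇒  d = (2GMr / a_tidal)^(1/3)
d = (2 × 6.674×10⁻¹¹ × (1.99 × 10³⁰) × (6.92 × 10⁵) / (1.92 × 10⁻⁶))^(1/3)
  = 4.57 × 10¹⁰ m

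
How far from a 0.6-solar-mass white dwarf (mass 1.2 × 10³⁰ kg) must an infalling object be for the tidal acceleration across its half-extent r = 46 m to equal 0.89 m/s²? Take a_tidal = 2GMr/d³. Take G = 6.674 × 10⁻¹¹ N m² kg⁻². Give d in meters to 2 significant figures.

2.0 × 10⁷ m

2GMr/d³ = a_tidal  ⇒  d = (2GMr / a_tidal)^(1/3)
d = (2 × 6.674×10⁻¹¹ × (1.2 × 10³⁰) × (46) / (0.89))^(1/3)
  = 2.0 × 10⁷ m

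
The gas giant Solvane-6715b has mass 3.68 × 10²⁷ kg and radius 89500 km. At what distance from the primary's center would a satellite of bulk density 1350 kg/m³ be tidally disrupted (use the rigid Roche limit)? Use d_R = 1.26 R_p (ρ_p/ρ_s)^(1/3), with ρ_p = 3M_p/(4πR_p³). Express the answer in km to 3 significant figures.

ρ_p = 3M_p/(4πR_p³) = 3 × (3.68 × 10²⁷) / (4π × (8.95 × 10⁷ m)³) = 1230 kg/m³
d_R = 1.26 × 89500 km × (1230/1350)^(1/3)
    = 1.09 × 10⁵ km

1.09 × 10⁵ km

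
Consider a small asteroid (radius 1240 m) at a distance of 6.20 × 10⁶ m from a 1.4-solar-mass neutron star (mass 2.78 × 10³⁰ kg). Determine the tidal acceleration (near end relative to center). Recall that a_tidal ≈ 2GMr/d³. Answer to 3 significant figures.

Δg = 2GMr/d³
   = 2 × (6.674 × 10⁻¹¹) × (2.78 × 10³⁰) × (1240) / (6.20 × 10⁶)³
   = 1.93 × 10³ m/s²

1.93 × 10³ m/s²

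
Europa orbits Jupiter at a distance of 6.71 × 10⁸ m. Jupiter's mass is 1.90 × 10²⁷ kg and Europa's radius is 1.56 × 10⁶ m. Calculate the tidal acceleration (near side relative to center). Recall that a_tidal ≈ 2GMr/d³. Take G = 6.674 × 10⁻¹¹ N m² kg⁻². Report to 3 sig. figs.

Differencing GM/(d−r)² and GM/d² to first order in r/d gives 2GMr/d³.
Δg = 2GMr/d³
   = 2 × (6.674 × 10⁻¹¹) × (1.90 × 10²⁷) × (1.56 × 10⁶) / (6.71 × 10⁸)³
   = 1.31 × 10⁻³ m/s²

1.31 × 10⁻³ m/s²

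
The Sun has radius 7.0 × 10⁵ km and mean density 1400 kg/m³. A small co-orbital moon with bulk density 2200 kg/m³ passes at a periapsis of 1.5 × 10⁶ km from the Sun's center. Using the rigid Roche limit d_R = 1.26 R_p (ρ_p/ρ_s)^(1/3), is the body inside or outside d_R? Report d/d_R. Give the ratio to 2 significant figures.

d_R = 1.26 × (7.0 × 10⁵ km) × (1400/2200)^(1/3) = 7.586 × 10⁵ km
d/d_R = (1.5 × 10⁶) / (7.586 × 10⁵) = 2.0
Since d/d_R > 1, the body is outside the Roche limit.

outside; d/d_R ≈ 2.0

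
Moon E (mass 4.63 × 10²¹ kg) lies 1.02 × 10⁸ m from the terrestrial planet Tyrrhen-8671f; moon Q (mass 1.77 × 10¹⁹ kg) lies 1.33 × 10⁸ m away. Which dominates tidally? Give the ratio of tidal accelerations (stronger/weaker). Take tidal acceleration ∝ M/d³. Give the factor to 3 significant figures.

Moon E, by a factor of ≈ 580

Tidal stretch scales as M/d³; compute that for each body.
Moon E: (4.63 × 10²¹) / (1.02 × 10⁸)³ = 4.363 × 10⁻³
Moon Q: (1.77 × 10¹⁹) / (1.33 × 10⁸)³ = 7.523 × 10⁻⁶
Ratio (larger/smaller) = 580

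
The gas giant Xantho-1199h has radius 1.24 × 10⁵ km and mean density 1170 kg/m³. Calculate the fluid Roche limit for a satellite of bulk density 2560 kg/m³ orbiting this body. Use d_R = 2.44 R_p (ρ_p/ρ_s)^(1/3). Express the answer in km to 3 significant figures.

2.33 × 10⁵ km

d_R = 2.44 × 1.24 × 10⁵ km × (1170/2560)^(1/3)
    = 2.33 × 10⁵ km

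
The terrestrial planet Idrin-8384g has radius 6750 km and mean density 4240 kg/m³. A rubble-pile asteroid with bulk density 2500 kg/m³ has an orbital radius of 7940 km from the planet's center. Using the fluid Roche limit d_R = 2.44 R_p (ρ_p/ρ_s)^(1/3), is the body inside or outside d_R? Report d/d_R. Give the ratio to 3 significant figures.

inside; d/d_R ≈ 0.404

d_R = 2.44 × (6750 km) × (4240/2500)^(1/3) = 19640 km
d/d_R = (7940) / (19640) = 0.404
Since d/d_R < 1, the body is inside the Roche limit.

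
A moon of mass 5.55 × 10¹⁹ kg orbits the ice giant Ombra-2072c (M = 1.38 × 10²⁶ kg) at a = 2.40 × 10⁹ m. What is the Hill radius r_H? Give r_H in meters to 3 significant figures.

1.23 × 10⁷ m

r_H ≈ a (m/3M)^(1/3)
    = (2.40 × 10⁹) × (5.55 × 10¹⁹ / (3 × 1.38 × 10²⁶))^(1/3)
    = 1.23 × 10⁷ m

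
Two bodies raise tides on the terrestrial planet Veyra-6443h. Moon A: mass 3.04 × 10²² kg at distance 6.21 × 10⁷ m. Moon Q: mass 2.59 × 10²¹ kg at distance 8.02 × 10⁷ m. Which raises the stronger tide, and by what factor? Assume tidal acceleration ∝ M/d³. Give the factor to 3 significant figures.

Moon A, by a factor of ≈ 25.3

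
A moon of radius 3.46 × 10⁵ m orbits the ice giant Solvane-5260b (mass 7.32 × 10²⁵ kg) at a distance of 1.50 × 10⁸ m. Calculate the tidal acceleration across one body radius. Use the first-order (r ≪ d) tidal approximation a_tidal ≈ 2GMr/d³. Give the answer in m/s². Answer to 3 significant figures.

1.00 × 10⁻³ m/s²

Δg = 2GMr/d³
   = 2 × (6.674 × 10⁻¹¹) × (7.32 × 10²⁵) × (3.46 × 10⁵) / (1.50 × 10⁸)³
   = 1.00 × 10⁻³ m/s²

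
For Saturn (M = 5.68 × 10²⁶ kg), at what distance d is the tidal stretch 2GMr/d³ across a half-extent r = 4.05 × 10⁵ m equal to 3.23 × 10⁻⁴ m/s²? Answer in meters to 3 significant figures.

4.56 × 10⁸ m

2GMr/d³ = a_tidal  ⇒  d = (2GMr / a_tidal)^(1/3)
d = (2 × 6.674×10⁻¹¹ × (5.68 × 10²⁶) × (4.05 × 10⁵) / (3.23 × 10⁻⁴))^(1/3)
  = 4.56 × 10⁸ m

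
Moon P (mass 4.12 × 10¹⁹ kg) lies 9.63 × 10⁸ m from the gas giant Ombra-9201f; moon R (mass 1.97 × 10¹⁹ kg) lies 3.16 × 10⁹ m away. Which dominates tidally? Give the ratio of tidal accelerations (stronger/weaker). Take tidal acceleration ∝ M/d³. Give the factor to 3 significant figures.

Tidal stretch scales as M/d³; compute that for each body.
Moon P: (4.12 × 10¹⁹) / (9.63 × 10⁸)³ = 4.613 × 10⁻⁸
Moon R: (1.97 × 10¹⁹) / (3.16 × 10⁹)³ = 6.243 × 10⁻¹⁰
Ratio (larger/smaller) = 73.9

Moon P, by a factor of ≈ 73.9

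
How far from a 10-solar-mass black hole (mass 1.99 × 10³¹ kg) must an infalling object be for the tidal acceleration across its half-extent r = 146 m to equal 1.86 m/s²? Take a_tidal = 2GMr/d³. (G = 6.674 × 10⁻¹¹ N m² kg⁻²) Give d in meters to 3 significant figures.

5.93 × 10⁷ m

2GMr/d³ = a_tidal  ⇒  d = (2GMr / a_tidal)^(1/3)
d = (2 × 6.674×10⁻¹¹ × (1.99 × 10³¹) × (146) / (1.86))^(1/3)
  = 5.93 × 10⁷ m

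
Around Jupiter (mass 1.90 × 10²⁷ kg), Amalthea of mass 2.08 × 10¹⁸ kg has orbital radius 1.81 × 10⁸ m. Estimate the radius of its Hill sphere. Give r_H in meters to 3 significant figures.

1.29 × 10⁵ m

r_H ≈ a (m/3M)^(1/3)
    = (1.81 × 10⁸) × (2.08 × 10¹⁸ / (3 × 1.90 × 10²⁷))^(1/3)
    = 1.29 × 10⁵ m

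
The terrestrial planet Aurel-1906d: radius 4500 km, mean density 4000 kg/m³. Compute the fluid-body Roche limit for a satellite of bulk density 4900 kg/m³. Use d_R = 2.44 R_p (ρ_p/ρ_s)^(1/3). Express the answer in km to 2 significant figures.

d_R = 2.44 × 4500 km × (4000/4900)^(1/3)
    = 10000 km

10000 km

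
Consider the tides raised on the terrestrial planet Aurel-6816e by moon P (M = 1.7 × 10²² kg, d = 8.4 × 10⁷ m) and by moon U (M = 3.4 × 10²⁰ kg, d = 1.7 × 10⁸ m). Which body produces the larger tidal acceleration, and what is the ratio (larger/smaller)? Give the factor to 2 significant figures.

Moon P, by a factor of ≈ 410

Compare M/d³ for the two perturbers:
Moon P: (1.7 × 10²²) / (8.4 × 10⁷)³ = 2.868 × 10⁻²
Moon U: (3.4 × 10²⁰) / (1.7 × 10⁸)³ = 6.920 × 10⁻⁵
Ratio (larger/smaller) = 410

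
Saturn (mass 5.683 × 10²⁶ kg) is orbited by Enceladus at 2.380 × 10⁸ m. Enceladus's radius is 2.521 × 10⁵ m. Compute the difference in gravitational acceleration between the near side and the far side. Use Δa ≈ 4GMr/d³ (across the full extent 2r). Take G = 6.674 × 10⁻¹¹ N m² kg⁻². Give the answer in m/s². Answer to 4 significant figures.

Δg = 4GMr/d³
   = 4 × (6.674 × 10⁻¹¹) × (5.683 × 10²⁶) × (2.521 × 10⁵) / (2.380 × 10⁸)³
   = 2.837 × 10⁻³ m/s²

2.837 × 10⁻³ m/s²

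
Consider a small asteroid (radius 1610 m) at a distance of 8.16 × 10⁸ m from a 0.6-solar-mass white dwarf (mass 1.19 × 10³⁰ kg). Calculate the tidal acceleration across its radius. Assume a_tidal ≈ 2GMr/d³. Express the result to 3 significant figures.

4.71 × 10⁻⁴ m/s²

Differencing GM/(d−r)² and GM/d² to first order in r/d gives 2GMr/d³.
a_tidal = 2GMr/d³
        = 2 × (6.674 × 10⁻¹¹) × (1.19 × 10³⁰) × (1610) / (8.16 × 10⁸)³
        = 4.71 × 10⁻⁴ m/s²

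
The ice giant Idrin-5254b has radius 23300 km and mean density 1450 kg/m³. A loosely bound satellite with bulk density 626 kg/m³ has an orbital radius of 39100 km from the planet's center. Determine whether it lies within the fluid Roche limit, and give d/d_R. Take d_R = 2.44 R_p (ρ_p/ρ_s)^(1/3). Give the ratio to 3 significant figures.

inside; d/d_R ≈ 0.520

d_R = 2.44 × (23300 km) × (1450/626)^(1/3) = 75220 km
d/d_R = (39100) / (75220) = 0.520
Since d/d_R < 1, the body is inside the Roche limit.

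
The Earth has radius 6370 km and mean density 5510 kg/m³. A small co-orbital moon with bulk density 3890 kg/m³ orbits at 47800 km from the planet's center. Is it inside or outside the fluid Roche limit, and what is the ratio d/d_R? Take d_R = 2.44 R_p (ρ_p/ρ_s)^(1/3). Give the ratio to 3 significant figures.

d_R = 2.44 × (6370 km) × (5510/3890)^(1/3) = 17460 km
d/d_R = (47800) / (17460) = 2.74
Since d/d_R > 1, the body is outside the Roche limit.

outside; d/d_R ≈ 2.74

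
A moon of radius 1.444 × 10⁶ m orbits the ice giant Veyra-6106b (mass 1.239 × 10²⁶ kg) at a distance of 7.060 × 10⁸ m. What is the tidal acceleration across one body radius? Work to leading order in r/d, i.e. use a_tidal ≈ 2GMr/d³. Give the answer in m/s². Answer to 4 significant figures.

Since r ≪ d, expand the inverse-square field across one radius to get the leading 2GMr/d³ term.
Δa = 2GMr/d³
   = 2 × (6.674 × 10⁻¹¹) × (1.239 × 10²⁶) × (1.444 × 10⁶) / (7.060 × 10⁸)³
   = 6.786 × 10⁻⁵ m/s²

6.786 × 10⁻⁵ m/s²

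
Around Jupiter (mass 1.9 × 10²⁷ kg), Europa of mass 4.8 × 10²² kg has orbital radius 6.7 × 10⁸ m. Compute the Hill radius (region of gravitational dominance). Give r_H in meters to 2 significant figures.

r_H ≈ a (m/3M)^(1/3)
    = (6.7 × 10⁸) × (4.8 × 10²² / (3 × 1.9 × 10²⁷))^(1/3)
    = 1.4 × 10⁷ m

1.4 × 10⁷ m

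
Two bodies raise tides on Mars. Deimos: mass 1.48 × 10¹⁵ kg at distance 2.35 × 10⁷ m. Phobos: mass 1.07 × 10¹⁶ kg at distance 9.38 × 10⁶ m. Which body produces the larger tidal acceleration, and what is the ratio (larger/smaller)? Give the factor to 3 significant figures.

Phobos, by a factor of ≈ 114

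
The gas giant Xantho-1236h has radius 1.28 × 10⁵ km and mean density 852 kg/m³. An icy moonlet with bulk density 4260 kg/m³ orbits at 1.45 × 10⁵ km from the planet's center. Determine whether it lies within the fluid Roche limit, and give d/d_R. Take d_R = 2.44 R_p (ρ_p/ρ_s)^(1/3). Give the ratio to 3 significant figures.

d_R = 2.44 × (1.28 × 10⁵ km) × (852/4260)^(1/3) = 1.826 × 10⁵ km
d/d_R = (1.45 × 10⁵) / (1.826 × 10⁵) = 0.794
Since d/d_R < 1, the body is inside the Roche limit.

inside; d/d_R ≈ 0.794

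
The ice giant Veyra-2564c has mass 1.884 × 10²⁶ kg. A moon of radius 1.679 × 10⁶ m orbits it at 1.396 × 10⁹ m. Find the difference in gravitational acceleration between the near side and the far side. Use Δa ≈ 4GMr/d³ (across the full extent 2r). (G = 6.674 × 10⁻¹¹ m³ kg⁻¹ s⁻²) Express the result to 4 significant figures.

3.104 × 10⁻⁵ m/s²

a_tidal = 4GMr/d³
        = 4 × (6.674 × 10⁻¹¹) × (1.884 × 10²⁶) × (1.679 × 10⁶) / (1.396 × 10⁹)³
        = 3.104 × 10⁻⁵ m/s²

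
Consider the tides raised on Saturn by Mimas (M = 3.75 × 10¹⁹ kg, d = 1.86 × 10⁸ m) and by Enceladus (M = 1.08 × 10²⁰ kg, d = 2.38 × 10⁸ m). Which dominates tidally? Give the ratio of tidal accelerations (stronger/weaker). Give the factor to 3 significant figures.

Tidal stretch scales as M/d³; compute that for each body.
Mimas: (3.75 × 10¹⁹) / (1.86 × 10⁸)³ = 5.828 × 10⁻⁶
Enceladus: (1.08 × 10²⁰) / (2.38 × 10⁸)³ = 8.011 × 10⁻⁶
Ratio (larger/smaller) = 1.37

Enceladus, by a factor of ≈ 1.37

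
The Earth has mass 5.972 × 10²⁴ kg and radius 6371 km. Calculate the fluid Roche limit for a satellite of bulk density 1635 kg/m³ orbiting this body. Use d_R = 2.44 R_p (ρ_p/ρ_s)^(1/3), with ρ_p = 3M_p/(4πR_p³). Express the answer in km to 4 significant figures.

ρ_p = 3M_p/(4πR_p³) = 3 × (5.972 × 10²⁴) / (4π × (6.371 × 10⁶ m)³) = 5513 kg/m³
d_R = 2.44 × 6371 km × (5513/1635)^(1/3)
    = 23310 km

23310 km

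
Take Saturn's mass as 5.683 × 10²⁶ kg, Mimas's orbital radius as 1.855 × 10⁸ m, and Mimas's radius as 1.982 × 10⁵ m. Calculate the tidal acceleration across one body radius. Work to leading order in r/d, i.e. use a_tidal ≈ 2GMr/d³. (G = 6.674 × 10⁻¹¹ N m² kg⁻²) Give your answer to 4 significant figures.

2.355 × 10⁻³ m/s²

Δa = 2GMr/d³
   = 2 × (6.674 × 10⁻¹¹) × (5.683 × 10²⁶) × (1.982 × 10⁵) / (1.855 × 10⁸)³
   = 2.355 × 10⁻³ m/s²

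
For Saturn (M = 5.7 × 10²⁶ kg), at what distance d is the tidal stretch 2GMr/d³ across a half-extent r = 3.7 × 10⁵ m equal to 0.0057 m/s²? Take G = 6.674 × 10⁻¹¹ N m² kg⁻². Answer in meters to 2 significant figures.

2GMr/d³ = a_tidal  ⇒  d = (2GMr / a_tidal)^(1/3)
d = (2 × 6.674×10⁻¹¹ × (5.7 × 10²⁶) × (3.7 × 10⁵) / (0.0057))^(1/3)
  = 1.7 × 10⁸ m

1.7 × 10⁸ m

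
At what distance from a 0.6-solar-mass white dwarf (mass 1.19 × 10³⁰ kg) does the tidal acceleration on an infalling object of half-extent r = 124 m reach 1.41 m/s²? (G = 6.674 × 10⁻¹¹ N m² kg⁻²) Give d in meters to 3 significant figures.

2.41 × 10⁷ m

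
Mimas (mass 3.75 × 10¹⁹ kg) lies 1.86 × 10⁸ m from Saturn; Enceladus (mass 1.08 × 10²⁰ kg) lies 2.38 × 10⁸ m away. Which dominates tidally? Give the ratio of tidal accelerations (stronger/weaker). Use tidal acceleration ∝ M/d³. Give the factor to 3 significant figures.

Enceladus, by a factor of ≈ 1.37

Compare M/d³ for the two perturbers:
Mimas: (3.75 × 10¹⁹) / (1.86 × 10⁸)³ = 5.828 × 10⁻⁶
Enceladus: (1.08 × 10²⁰) / (2.38 × 10⁸)³ = 8.011 × 10⁻⁶
Ratio (larger/smaller) = 1.37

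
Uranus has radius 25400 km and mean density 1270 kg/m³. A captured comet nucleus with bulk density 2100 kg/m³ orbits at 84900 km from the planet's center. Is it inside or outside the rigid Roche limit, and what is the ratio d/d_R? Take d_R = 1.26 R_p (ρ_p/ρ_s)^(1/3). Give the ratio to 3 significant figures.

d_R = 1.26 × (25400 km) × (1270/2100)^(1/3) = 27060 km
d/d_R = (84900) / (27060) = 3.14
Since d/d_R > 1, the body is outside the Roche limit.

outside; d/d_R ≈ 3.14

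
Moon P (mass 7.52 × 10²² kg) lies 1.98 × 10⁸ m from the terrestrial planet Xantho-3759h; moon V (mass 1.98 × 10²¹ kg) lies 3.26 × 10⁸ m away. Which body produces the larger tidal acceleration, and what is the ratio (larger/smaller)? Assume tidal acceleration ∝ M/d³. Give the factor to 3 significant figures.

The tide-raising term goes as M/d³ (the gradient of a 1/d² field).
Moon P: (7.52 × 10²²) / (1.98 × 10⁸)³ = 9.688 × 10⁻³
Moon V: (1.98 × 10²¹) / (3.26 × 10⁸)³ = 5.715 × 10⁻⁵
Ratio (larger/smaller) = 170

Moon P, by a factor of ≈ 170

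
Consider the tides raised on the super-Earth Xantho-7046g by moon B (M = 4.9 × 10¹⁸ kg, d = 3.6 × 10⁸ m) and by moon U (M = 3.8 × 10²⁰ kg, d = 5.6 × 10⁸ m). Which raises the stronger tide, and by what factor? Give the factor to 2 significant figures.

Tidal stretch scales as M/d³; compute that for each body.
Moon B: (4.9 × 10¹⁸) / (3.6 × 10⁸)³ = 1.050 × 10⁻⁷
Moon U: (3.8 × 10²⁰) / (5.6 × 10⁸)³ = 2.164 × 10⁻⁶
Ratio (larger/smaller) = 21

Moon U, by a factor of ≈ 21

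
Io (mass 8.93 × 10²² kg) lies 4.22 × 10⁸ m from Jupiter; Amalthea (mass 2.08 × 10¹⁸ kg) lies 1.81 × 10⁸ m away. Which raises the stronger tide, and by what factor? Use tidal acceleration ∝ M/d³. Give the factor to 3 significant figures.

The tide-raising term goes as M/d³ (the gradient of a 1/d² field).
Io: (8.93 × 10²²) / (4.22 × 10⁸)³ = 1.188 × 10⁻³
Amalthea: (2.08 × 10¹⁸) / (1.81 × 10⁸)³ = 3.508 × 10⁻⁷
Ratio (larger/smaller) = 3390

Io, by a factor of ≈ 3390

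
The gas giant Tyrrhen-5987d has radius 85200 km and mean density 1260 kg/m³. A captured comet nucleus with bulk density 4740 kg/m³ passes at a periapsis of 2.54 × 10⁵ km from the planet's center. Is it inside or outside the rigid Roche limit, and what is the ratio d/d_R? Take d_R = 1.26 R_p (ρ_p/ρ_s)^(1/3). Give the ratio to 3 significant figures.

outside; d/d_R ≈ 3.68

d_R = 1.26 × (85200 km) × (1260/4740)^(1/3) = 69030 km
d/d_R = (2.54 × 10⁵) / (69030) = 3.68
Since d/d_R > 1, the body is outside the Roche limit.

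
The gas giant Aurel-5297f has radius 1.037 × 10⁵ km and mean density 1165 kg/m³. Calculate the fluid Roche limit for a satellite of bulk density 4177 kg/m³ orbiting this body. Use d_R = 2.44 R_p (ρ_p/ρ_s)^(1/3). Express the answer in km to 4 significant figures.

d_R = 2.44 × 1.037 × 10⁵ km × (1165/4177)^(1/3)
    = 1.653 × 10⁵ km

1.653 × 10⁵ km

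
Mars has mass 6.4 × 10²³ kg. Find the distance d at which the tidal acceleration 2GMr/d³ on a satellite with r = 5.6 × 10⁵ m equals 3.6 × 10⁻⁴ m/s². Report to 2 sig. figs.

2GMr/d³ = a_tidal  ⇒  d = (2GMr / a_tidal)^(1/3)
d = (2 × 6.674×10⁻¹¹ × (6.4 × 10²³) × (5.6 × 10⁵) / (3.6 × 10⁻⁴))^(1/3)
  = 5.1 × 10⁷ m

5.1 × 10⁷ m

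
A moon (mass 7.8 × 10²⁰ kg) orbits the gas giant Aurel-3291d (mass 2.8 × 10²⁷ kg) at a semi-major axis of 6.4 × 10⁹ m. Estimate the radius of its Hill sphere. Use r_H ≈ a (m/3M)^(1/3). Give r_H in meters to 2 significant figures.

r_H ≈ a (m/3M)^(1/3)
    = (6.4 × 10⁹) × (7.8 × 10²⁰ / (3 × 2.8 × 10²⁷))^(1/3)
    = 2.9 × 10⁷ m

2.9 × 10⁷ m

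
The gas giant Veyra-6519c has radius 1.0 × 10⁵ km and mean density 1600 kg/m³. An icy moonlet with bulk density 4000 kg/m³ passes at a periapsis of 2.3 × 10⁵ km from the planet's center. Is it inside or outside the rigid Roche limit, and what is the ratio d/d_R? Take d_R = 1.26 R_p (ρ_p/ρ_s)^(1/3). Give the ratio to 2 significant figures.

outside; d/d_R ≈ 2.5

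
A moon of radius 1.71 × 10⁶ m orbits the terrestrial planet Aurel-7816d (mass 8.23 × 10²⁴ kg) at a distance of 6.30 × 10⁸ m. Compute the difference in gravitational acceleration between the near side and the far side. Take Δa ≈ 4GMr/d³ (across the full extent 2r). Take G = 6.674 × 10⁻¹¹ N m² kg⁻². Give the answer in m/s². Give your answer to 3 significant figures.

1.50 × 10⁻⁵ m/s²

a_tidal = 4GMr/d³
        = 4 × (6.674 × 10⁻¹¹) × (8.23 × 10²⁴) × (1.71 × 10⁶) / (6.30 × 10⁸)³
        = 1.50 × 10⁻⁵ m/s²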